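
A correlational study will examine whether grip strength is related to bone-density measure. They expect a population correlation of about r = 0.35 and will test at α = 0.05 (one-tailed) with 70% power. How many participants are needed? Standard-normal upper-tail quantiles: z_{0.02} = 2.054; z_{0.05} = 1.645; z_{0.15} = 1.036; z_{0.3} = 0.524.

n = 39

Fisher's z: C = ½·ln((1+r)/(1−r)) = ½·ln(2.0769) = 0.3654.
n = ((z_{α} + z_β)/C)² + 3.
(1.645 + 0.524) / 0.3654 = 2.169 / 0.3654 = 5.936.
n = 5.936² + 3 = 35.24 + 3 = 38.2.
Round up.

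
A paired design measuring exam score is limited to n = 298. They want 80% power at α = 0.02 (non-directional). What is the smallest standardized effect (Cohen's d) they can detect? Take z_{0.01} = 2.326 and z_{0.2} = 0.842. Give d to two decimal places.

For a single sample (or paired design) of n = 298: d_min = (z_{α/2} + z_β)/√n.
z-sum = 2.326 + 0.842 = 3.168.
d_min = 3.168 / √298 = 3.168 / 17.263 = 0.184.

d_min ≈ 0.18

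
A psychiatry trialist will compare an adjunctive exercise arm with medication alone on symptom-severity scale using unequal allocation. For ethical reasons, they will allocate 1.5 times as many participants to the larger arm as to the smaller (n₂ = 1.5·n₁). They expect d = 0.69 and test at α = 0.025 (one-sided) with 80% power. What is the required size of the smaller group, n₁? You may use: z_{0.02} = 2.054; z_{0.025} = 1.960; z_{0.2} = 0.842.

n₁ = 28

With allocation ratio k = n₂/n₁ = 1.5, Var(x̄₁−x̄₂) = σ²(1/n₁ + 1/(k·n₁)) = σ²·(k+1)/(k·n₁).
So n₁ = (1 + 1/k)·((z_{α} + z_β)/d)² = 1.667 × (2.802/0.69)².
n₁ = 1.667 × 16.49 = 27.5.
Round up: n₁ = 28, giving n₂ = 1.5 × 28 = 42.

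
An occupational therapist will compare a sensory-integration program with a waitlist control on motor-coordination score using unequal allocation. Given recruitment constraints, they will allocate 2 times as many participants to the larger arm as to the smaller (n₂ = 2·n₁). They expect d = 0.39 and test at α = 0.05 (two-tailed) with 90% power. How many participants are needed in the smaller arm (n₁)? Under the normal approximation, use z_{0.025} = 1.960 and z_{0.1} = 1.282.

With allocation ratio k = n₂/n₁ = 2, Var(x̄₁−x̄₂) = σ²(1/n₁ + 1/(k·n₁)) = σ²·(k+1)/(k·n₁).
So n₁ = (1 + 1/k)·((z_{α/2} + z_β)/d)² = 1.500 × (3.242/0.39)².
n₁ = 1.500 × 69.10 = 103.7.
Round up: n₁ = 104, giving n₂ = 2 × 104 = 208.

n₁ = 104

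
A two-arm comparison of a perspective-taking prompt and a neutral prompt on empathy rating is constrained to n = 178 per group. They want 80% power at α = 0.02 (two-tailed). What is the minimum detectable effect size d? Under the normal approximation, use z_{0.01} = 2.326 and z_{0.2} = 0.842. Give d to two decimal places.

d_min ≈ 0.34

For two independent groups of n = 178 each: d_min = (z_{α/2} + z_β)·√(2/n).
z-sum = 2.326 + 0.842 = 3.168.
d_min = 3.168 × √(2/178) = 3.168 × 0.1060 = 0.336.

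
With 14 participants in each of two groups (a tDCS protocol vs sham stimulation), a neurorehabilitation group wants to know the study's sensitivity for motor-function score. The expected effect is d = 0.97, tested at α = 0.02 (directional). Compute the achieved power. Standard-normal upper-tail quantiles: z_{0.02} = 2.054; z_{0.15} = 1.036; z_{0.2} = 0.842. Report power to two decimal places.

For two equal groups, power = Φ(d·√(n/2) − z_{α}).
d·√(n/2) = 0.97 × √(14/2) = 0.97 × 2.646 = 2.566.
z_β = 2.566 − 2.054 = 0.512.
Power = Φ(0.512) = 0.696.

power ≈ 0.70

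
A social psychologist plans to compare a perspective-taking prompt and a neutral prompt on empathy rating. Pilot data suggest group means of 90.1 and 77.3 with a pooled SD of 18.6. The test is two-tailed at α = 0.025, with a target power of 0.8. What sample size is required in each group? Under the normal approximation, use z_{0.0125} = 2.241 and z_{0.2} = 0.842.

Cohen's d = |M₁ − M₂| / SD_pooled = |90.1 − 77.3| / 18.6 = 12.8 / 18.6 = 0.688.
For two independent groups with equal n: n = 2·((z_{α/2} + z_β) / d)².
z_{α/2} + z_β = 2.241 + 0.842 = 3.083.
n = 2 × (3.083 / 0.688)² = 2 × 4.481² = 2 × 20.08 = 40.2.
Round up to the next whole participant.

n = 41 per group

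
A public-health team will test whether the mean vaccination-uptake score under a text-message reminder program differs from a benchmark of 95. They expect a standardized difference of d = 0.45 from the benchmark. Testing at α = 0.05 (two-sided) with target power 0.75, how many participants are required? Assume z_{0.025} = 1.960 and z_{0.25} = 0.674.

For a one-sample test: n = ((z_{α/2} + z_β) / d)².
z_{α/2} + z_β = 1.960 + 0.674 = 2.634.
n = (2.634 / 0.45)² = 5.853² = 34.26.
Round up.

n = 35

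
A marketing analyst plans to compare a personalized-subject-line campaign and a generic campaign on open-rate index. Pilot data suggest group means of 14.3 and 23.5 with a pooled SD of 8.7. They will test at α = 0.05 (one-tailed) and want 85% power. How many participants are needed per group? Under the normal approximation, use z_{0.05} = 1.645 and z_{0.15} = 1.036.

Cohen's d = |M₁ − M₂| / SD_pooled = |14.3 − 23.5| / 8.7 = 9.2 / 8.7 = 1.057.
For two independent groups with equal n: n = 2·((z_{α} + z_β) / d)².
z_{α} + z_β = 1.645 + 1.036 = 2.681.
n = 2 × (2.681 / 1.057)² = 2 × 2.536² = 2 × 6.43 = 12.9.
Round up to the next whole participant.

n = 13 per group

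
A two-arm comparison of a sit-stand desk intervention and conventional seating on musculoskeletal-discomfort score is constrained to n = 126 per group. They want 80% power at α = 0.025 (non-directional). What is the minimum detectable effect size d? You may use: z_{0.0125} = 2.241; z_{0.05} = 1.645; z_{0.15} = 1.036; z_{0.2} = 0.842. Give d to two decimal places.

For two independent groups of n = 126 each: d_min = (z_{α/2} + z_β)·√(2/n).
z-sum = 2.241 + 0.842 = 3.083.
d_min = 3.083 × √(2/126) = 3.083 × 0.1260 = 0.388.

d_min ≈ 0.39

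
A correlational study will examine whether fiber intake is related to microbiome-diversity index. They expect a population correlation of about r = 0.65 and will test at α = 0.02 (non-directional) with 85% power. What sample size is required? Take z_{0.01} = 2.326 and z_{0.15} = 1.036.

n = 22

Fisher's z: C = ½·ln((1+r)/(1−r)) = ½·ln(4.7143) = 0.7753.
n = ((z_{α/2} + z_β)/C)² + 3.
(2.326 + 1.036) / 0.7753 = 3.362 / 0.7753 = 4.336.
n = 4.336² + 3 = 18.80 + 3 = 21.8.
Round up.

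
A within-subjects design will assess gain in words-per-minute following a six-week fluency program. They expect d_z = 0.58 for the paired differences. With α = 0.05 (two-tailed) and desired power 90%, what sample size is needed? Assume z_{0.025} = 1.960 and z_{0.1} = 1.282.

For a paired (one-sample on differences) test: n = ((z_{α/2} + z_β) / d)².
z_{α/2} + z_β = 1.960 + 1.282 = 3.242.
n = (3.242 / 0.58)² = 5.590² = 31.24.
Round up.

n = 32 pairs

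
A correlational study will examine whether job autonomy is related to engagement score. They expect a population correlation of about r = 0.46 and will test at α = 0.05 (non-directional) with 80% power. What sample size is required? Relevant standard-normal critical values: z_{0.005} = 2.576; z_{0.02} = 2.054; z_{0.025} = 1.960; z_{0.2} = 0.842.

Fisher's z: C = ½·ln((1+r)/(1−r)) = ½·ln(2.7037) = 0.4973.
n = ((z_{α/2} + z_β)/C)² + 3.
(1.960 + 0.842) / 0.4973 = 2.802 / 0.4973 = 5.634.
n = 5.634² + 3 = 31.75 + 3 = 34.7.
Round up.

n = 35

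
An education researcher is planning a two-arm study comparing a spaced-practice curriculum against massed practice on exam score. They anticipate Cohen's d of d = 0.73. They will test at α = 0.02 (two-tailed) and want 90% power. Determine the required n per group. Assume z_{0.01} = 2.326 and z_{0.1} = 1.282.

n = 49 per group

For two independent groups with equal n: n = 2·((z_{α/2} + z_β) / d)².
z_{α/2} + z_β = 2.326 + 1.282 = 3.608.
n = 2 × (3.608 / 0.73)² = 2 × 4.942² = 2 × 24.43 = 48.9.
Round up to the next whole participant.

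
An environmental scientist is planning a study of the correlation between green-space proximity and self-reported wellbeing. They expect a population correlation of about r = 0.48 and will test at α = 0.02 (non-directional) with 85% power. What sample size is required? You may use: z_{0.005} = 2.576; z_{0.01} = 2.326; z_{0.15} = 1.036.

n = 45

Fisher's z: C = ½·ln((1+r)/(1−r)) = ½·ln(2.8462) = 0.5230.
n = ((z_{α/2} + z_β)/C)² + 3.
(2.326 + 1.036) / 0.5230 = 3.362 / 0.5230 = 6.428.
n = 6.428² + 3 = 41.32 + 3 = 44.3.
Round up.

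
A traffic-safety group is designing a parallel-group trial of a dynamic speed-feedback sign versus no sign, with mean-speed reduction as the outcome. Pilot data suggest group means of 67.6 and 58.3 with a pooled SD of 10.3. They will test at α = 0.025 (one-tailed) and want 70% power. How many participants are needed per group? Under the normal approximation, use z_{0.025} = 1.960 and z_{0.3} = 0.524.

n = 16 per group

Cohen's d = |M₁ − M₂| / SD_pooled = |67.6 − 58.3| / 10.3 = 9.3 / 10.3 = 0.903.
For two independent groups with equal n: n = 2·((z_{α} + z_β) / d)².
z_{α} + z_β = 1.960 + 0.524 = 2.484.
n = 2 × (2.484 / 0.903)² = 2 × 2.751² = 2 × 7.57 = 15.1.
Round up to the next whole participant.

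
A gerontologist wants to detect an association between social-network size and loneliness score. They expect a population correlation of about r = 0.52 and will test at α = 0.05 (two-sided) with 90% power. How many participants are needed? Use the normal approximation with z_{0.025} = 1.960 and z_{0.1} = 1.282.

n = 35

Fisher's z: C = ½·ln((1+r)/(1−r)) = ½·ln(3.1667) = 0.5763.
n = ((z_{α/2} + z_β)/C)² + 3.
(1.960 + 1.282) / 0.5763 = 3.242 / 0.5763 = 5.626.
n = 5.626² + 3 = 31.65 + 3 = 34.6.
Round up.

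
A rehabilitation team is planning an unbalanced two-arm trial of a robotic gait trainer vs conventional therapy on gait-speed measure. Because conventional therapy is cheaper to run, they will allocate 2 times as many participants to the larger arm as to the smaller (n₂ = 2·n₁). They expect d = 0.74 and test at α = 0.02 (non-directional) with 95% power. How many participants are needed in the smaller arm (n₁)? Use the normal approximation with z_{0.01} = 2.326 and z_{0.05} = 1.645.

With allocation ratio k = n₂/n₁ = 2, Var(x̄₁−x̄₂) = σ²(1/n₁ + 1/(k·n₁)) = σ²·(k+1)/(k·n₁).
So n₁ = (1 + 1/k)·((z_{α/2} + z_β)/d)² = 1.500 × (3.971/0.74)².
n₁ = 1.500 × 28.80 = 43.2.
Round up: n₁ = 44, giving n₂ = 2 × 44 = 88.

n₁ = 44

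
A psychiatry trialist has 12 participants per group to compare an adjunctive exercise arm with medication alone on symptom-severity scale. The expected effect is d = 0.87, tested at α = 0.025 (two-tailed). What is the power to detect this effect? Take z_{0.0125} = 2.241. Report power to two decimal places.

power ≈ 0.46

For two equal groups, power = Φ(d·√(n/2) − z_{α/2}).
d·√(n/2) = 0.87 × √(12/2) = 0.87 × 2.449 = 2.131.
z_β = 2.131 − 2.241 = -0.110.
Power = Φ(-0.110) = 0.456.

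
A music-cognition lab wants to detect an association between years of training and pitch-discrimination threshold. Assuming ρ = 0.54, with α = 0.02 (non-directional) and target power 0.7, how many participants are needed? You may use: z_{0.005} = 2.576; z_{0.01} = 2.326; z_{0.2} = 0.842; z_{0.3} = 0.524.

Fisher's z: C = ½·ln((1+r)/(1−r)) = ½·ln(3.3478) = 0.6042.
n = ((z_{α/2} + z_β)/C)² + 3.
(2.326 + 0.524) / 0.6042 = 2.850 / 0.6042 = 4.717.
n = 4.717² + 3 = 22.25 + 3 = 25.2.
Round up.

n = 26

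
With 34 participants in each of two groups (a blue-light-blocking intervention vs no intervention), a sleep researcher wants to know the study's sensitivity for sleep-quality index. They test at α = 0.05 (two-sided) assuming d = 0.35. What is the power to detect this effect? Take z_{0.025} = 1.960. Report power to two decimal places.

For two equal groups, power = Φ(d·√(n/2) − z_{α/2}).
d·√(n/2) = 0.35 × √(34/2) = 0.35 × 4.123 = 1.443.
z_β = 1.443 − 1.960 = -0.517.
Power = Φ(-0.517) = 0.303.

power ≈ 0.30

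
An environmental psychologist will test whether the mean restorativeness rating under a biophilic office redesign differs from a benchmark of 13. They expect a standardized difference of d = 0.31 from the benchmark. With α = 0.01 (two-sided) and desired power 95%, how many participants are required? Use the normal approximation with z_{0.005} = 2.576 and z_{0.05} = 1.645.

n = 186

For a one-sample test: n = ((z_{α/2} + z_β) / d)².
z_{α/2} + z_β = 2.576 + 1.645 = 4.221.
n = (4.221 / 0.31)² = 13.616² = 185.40.
Round up.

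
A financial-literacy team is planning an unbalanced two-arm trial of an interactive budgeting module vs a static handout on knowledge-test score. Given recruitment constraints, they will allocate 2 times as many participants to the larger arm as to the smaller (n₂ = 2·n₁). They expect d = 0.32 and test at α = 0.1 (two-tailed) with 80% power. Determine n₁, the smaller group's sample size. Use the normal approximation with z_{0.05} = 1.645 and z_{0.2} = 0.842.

With allocation ratio k = n₂/n₁ = 2, Var(x̄₁−x̄₂) = σ²(1/n₁ + 1/(k·n₁)) = σ²·(k+1)/(k·n₁).
So n₁ = (1 + 1/k)·((z_{α/2} + z_β)/d)² = 1.500 × (2.487/0.32)².
n₁ = 1.500 × 60.40 = 90.6.
Round up: n₁ = 91, giving n₂ = 2 × 91 = 182.

n₁ = 91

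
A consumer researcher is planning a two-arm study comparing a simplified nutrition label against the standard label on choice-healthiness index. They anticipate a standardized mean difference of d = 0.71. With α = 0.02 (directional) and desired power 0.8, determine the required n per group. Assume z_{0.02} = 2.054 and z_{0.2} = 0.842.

For two independent groups with equal n: n = 2·((z_{α} + z_β) / d)².
z_{α} + z_β = 2.054 + 0.842 = 2.896.
n = 2 × (2.896 / 0.71)² = 2 × 4.079² = 2 × 16.64 = 33.3.
Round up to the next whole participant.

n = 34 per group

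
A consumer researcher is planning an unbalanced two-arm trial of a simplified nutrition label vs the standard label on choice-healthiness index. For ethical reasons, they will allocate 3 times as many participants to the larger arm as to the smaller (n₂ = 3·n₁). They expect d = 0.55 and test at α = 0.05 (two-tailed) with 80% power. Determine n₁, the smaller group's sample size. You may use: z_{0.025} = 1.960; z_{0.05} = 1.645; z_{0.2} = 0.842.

With allocation ratio k = n₂/n₁ = 3, Var(x̄₁−x̄₂) = σ²(1/n₁ + 1/(k·n₁)) = σ²·(k+1)/(k·n₁).
So n₁ = (1 + 1/k)·((z_{α/2} + z_β)/d)² = 1.333 × (2.802/0.55)².
n₁ = 1.333 × 25.95 = 34.6.
Round up: n₁ = 35, giving n₂ = 3 × 35 = 105.

n₁ = 35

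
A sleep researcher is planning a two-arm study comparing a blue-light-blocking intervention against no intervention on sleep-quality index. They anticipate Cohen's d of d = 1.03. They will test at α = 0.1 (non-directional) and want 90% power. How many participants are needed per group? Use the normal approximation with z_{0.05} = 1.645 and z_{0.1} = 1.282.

n = 17 per group

For two independent groups with equal n: n = 2·((z_{α/2} + z_β) / d)².
z_{α/2} + z_β = 1.645 + 1.282 = 2.927.
n = 2 × (2.927 / 1.03)² = 2 × 2.842² = 2 × 8.08 = 16.2.
Round up to the next whole participant.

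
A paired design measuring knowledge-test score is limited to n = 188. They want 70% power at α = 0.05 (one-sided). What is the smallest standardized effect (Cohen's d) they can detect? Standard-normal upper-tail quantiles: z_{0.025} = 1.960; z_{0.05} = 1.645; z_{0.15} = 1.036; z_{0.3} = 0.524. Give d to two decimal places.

For a single sample (or paired design) of n = 188: d_min = (z_{α} + z_β)/√n.
z-sum = 1.645 + 0.524 = 2.169.
d_min = 2.169 / √188 = 2.169 / 13.711 = 0.158.

d_min ≈ 0.16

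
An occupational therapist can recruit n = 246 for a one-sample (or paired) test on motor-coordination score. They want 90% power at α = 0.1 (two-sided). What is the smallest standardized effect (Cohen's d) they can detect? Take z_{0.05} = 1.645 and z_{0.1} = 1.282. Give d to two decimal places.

For a single sample (or paired design) of n = 246: d_min = (z_{α/2} + z_β)/√n.
z-sum = 1.645 + 1.282 = 2.927.
d_min = 2.927 / √246 = 2.927 / 15.684 = 0.187.

d_min ≈ 0.19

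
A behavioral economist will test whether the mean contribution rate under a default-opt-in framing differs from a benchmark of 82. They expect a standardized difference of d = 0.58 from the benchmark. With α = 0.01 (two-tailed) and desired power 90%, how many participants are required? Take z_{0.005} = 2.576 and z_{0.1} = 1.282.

n = 45

For a one-sample test: n = ((z_{α/2} + z_β) / d)².
z_{α/2} + z_β = 2.576 + 1.282 = 3.858.
n = (3.858 / 0.58)² = 6.652² = 44.25.
Round up.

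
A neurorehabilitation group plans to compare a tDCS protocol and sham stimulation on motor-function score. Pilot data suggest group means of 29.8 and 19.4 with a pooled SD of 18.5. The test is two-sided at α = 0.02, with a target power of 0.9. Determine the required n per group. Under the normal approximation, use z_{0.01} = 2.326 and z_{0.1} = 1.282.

n = 83 per group

Cohen's d = |M₁ − M₂| / SD_pooled = |29.8 − 19.4| / 18.5 = 10.4 / 18.5 = 0.562.
For two independent groups with equal n: n = 2·((z_{α/2} + z_β) / d)².
z_{α/2} + z_β = 2.326 + 1.282 = 3.608.
n = 2 × (3.608 / 0.562)² = 2 × 6.420² = 2 × 41.22 = 82.4.
Round up to the next whole participant.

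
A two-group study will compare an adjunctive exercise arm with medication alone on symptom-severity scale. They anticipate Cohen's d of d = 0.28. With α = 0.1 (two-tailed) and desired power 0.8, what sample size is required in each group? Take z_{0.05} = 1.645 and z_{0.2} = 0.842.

n = 158 per group

For two independent groups with equal n: n = 2·((z_{α/2} + z_β) / d)².
z_{α/2} + z_β = 1.645 + 0.842 = 2.487.
n = 2 × (2.487 / 0.28)² = 2 × 8.882² = 2 × 78.89 = 157.8.
Round up to the next whole participant.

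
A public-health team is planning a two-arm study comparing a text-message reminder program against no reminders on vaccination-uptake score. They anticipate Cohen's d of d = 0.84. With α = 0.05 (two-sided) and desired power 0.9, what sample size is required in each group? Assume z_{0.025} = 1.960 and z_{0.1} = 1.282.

n = 30 per group

For two independent groups with equal n: n = 2·((z_{α/2} + z_β) / d)².
z_{α/2} + z_β = 1.960 + 1.282 = 3.242.
n = 2 × (3.242 / 0.84)² = 2 × 3.860² = 2 × 14.90 = 29.8.
Round up to the next whole participant.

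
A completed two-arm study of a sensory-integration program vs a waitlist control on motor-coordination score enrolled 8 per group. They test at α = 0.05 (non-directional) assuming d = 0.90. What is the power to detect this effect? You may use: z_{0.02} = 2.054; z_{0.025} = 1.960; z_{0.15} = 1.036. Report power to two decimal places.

For two equal groups, power = Φ(d·√(n/2) − z_{α/2}).
d·√(n/2) = 0.90 × √(8/2) = 0.90 × 2.000 = 1.800.
z_β = 1.800 − 1.960 = -0.160.
Power = Φ(-0.160) = 0.436.

power ≈ 0.44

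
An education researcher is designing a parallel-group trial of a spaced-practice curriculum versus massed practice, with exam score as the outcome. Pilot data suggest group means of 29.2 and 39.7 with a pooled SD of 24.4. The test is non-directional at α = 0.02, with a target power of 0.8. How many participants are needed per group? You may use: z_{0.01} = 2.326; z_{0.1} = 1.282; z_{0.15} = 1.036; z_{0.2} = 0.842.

n = 109 per group

Cohen's d = |M₁ − M₂| / SD_pooled = |29.2 − 39.7| / 24.4 = 10.5 / 24.4 = 0.430.
For two independent groups with equal n: n = 2·((z_{α/2} + z_β) / d)².
z_{α/2} + z_β = 2.326 + 0.842 = 3.168.
n = 2 × (3.168 / 0.430)² = 2 × 7.367² = 2 × 54.28 = 108.6.
Round up to the next whole participant.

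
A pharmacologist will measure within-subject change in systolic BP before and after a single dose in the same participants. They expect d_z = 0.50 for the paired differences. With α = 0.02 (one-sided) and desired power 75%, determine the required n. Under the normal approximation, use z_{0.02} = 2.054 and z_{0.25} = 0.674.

For a paired (one-sample on differences) test: n = ((z_{α} + z_β) / d)².
z_{α} + z_β = 2.054 + 0.674 = 2.728.
n = (2.728 / 0.50)² = 5.456² = 29.77.
Round up.

n = 30 pairs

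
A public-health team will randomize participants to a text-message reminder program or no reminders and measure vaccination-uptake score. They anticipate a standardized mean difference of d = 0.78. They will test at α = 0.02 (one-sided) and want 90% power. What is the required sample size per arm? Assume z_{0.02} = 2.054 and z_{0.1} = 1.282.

For two independent groups with equal n: n = 2·((z_{α} + z_β) / d)².
z_{α} + z_β = 2.054 + 1.282 = 3.336.
n = 2 × (3.336 / 0.78)² = 2 × 4.277² = 2 × 18.29 = 36.6.
Round up to the next whole participant.

n = 37 per group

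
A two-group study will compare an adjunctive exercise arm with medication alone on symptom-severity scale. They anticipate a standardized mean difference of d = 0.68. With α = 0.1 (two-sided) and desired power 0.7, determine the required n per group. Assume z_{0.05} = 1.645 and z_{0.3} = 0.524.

n = 21 per group

For two independent groups with equal n: n = 2·((z_{α/2} + z_β) / d)².
z_{α/2} + z_β = 1.645 + 0.524 = 2.169.
n = 2 × (2.169 / 0.68)² = 2 × 3.190² = 2 × 10.17 = 20.3.
Round up to the next whole participant.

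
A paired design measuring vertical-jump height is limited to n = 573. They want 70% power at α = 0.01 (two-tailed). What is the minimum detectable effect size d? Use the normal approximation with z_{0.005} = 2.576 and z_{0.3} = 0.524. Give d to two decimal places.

d_min ≈ 0.13

For a single sample (or paired design) of n = 573: d_min = (z_{α/2} + z_β)/√n.
z-sum = 2.576 + 0.524 = 3.100.
d_min = 3.100 / √573 = 3.100 / 23.937 = 0.130.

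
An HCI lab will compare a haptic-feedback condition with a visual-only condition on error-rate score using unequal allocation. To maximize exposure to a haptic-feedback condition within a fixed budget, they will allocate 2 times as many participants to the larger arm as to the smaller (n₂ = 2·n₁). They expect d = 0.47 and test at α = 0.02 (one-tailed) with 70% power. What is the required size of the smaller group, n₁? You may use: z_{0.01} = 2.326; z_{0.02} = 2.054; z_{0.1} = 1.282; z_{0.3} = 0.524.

n₁ = 46

With allocation ratio k = n₂/n₁ = 2, Var(x̄₁−x̄₂) = σ²(1/n₁ + 1/(k·n₁)) = σ²·(k+1)/(k·n₁).
So n₁ = (1 + 1/k)·((z_{α} + z_β)/d)² = 1.500 × (2.578/0.47)².
n₁ = 1.500 × 30.09 = 45.1.
Round up: n₁ = 46, giving n₂ = 2 × 46 = 92.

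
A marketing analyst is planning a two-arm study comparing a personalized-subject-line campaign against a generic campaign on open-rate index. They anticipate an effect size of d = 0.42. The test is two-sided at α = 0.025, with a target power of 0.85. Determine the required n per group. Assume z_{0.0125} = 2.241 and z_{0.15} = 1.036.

n = 122 per group

For two independent groups with equal n: n = 2·((z_{α/2} + z_β) / d)².
z_{α/2} + z_β = 2.241 + 1.036 = 3.277.
n = 2 × (3.277 / 0.42)² = 2 × 7.802² = 2 × 60.88 = 121.8.
Round up to the next whole participant.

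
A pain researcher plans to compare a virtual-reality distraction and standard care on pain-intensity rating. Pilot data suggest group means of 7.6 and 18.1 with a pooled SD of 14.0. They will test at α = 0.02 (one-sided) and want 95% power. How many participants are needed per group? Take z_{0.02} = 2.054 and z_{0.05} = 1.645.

n = 49 per group

Cohen's d = |M₁ − M₂| / SD_pooled = |7.6 − 18.1| / 14.0 = 10.5 / 14.0 = 0.750.
For two independent groups with equal n: n = 2·((z_{α} + z_β) / d)².
z_{α} + z_β = 2.054 + 1.645 = 3.699.
n = 2 × (3.699 / 0.750)² = 2 × 4.932² = 2 × 24.32 = 48.6.
Round up to the next whole participant.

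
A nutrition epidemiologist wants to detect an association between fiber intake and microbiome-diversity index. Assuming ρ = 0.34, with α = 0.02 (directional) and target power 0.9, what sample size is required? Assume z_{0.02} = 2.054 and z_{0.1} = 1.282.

Fisher's z: C = ½·ln((1+r)/(1−r)) = ½·ln(2.0303) = 0.3541.
n = ((z_{α} + z_β)/C)² + 3.
(2.054 + 1.282) / 0.3541 = 3.336 / 0.3541 = 9.421.
n = 9.421² + 3 = 88.76 + 3 = 91.8.
Round up.

n = 92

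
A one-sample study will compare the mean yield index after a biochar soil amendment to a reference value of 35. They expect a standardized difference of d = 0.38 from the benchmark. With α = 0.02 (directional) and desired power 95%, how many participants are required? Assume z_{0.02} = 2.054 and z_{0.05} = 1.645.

For a one-sample test: n = ((z_{α} + z_β) / d)².
z_{α} + z_β = 2.054 + 1.645 = 3.699.
n = (3.699 / 0.38)² = 9.734² = 94.75.
Round up.

n = 95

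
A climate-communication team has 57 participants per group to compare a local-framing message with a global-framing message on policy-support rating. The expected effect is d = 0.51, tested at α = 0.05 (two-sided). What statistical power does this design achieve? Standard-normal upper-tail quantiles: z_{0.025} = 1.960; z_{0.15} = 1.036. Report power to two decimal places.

power ≈ 0.78

For two equal groups, power = Φ(d·√(n/2) − z_{α/2}).
d·√(n/2) = 0.51 × √(57/2) = 0.51 × 5.339 = 2.723.
z_β = 2.723 − 1.960 = 0.763.
Power = Φ(0.763) = 0.777.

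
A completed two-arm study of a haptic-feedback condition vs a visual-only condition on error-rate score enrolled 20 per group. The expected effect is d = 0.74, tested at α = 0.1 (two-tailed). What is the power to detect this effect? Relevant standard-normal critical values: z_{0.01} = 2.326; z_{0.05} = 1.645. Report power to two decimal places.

For two equal groups, power = Φ(d·√(n/2) − z_{α/2}).
d·√(n/2) = 0.74 × √(20/2) = 0.74 × 3.162 = 2.340.
z_β = 2.340 − 1.645 = 0.695.
Power = Φ(0.695) = 0.756.

power ≈ 0.76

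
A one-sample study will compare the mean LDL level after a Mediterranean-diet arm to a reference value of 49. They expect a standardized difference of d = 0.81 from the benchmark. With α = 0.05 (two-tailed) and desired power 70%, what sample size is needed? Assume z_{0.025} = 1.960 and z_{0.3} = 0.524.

For a one-sample test: n = ((z_{α/2} + z_β) / d)².
z_{α/2} + z_β = 1.960 + 0.524 = 2.484.
n = (2.484 / 0.81)² = 3.067² = 9.40.
Round up.

n = 10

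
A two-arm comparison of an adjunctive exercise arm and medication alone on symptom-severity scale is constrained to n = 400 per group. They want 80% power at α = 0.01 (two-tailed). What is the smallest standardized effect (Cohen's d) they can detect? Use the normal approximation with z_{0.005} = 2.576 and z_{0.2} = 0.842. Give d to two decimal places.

For two independent groups of n = 400 each: d_min = (z_{α/2} + z_β)·√(2/n).
z-sum = 2.576 + 0.842 = 3.418.
d_min = 3.418 × √(2/400) = 3.418 × 0.0707 = 0.242.

d_min ≈ 0.24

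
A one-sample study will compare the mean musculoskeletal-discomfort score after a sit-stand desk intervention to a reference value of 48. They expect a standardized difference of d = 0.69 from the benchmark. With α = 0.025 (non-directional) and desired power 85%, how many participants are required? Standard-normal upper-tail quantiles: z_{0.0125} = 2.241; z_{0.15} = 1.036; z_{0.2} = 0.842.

n = 23

For a one-sample test: n = ((z_{α/2} + z_β) / d)².
z_{α/2} + z_β = 2.241 + 1.036 = 3.277.
n = (3.277 / 0.69)² = 4.749² = 22.56.
Round up.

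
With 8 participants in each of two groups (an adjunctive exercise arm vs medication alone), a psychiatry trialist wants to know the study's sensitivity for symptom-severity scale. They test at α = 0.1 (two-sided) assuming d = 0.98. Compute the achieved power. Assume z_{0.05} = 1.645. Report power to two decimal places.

power ≈ 0.62

For two equal groups, power = Φ(d·√(n/2) − z_{α/2}).
d·√(n/2) = 0.98 × √(8/2) = 0.98 × 2.000 = 1.960.
z_β = 1.960 − 1.645 = 0.315.
Power = Φ(0.315) = 0.624.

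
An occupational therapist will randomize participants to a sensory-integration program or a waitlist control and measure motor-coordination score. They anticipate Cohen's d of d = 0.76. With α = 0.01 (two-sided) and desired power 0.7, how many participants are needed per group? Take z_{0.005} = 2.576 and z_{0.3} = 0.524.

For two independent groups with equal n: n = 2·((z_{α/2} + z_β) / d)².
z_{α/2} + z_β = 2.576 + 0.524 = 3.100.
n = 2 × (3.100 / 0.76)² = 2 × 4.079² = 2 × 16.64 = 33.3.
Round up to the next whole participant.

n = 34 per group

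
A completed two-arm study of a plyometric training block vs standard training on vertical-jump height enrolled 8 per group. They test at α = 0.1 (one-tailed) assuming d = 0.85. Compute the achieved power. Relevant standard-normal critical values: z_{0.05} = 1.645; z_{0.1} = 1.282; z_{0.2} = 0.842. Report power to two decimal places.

power ≈ 0.66

For two equal groups, power = Φ(d·√(n/2) − z_{α}).
d·√(n/2) = 0.85 × √(8/2) = 0.85 × 2.000 = 1.700.
z_β = 1.700 − 1.282 = 0.418.
Power = Φ(0.418) = 0.662.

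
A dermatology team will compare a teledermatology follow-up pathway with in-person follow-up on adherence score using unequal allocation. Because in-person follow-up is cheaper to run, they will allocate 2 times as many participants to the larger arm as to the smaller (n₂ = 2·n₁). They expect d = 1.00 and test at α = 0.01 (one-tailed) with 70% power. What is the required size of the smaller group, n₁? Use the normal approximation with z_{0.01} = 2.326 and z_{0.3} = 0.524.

With allocation ratio k = n₂/n₁ = 2, Var(x̄₁−x̄₂) = σ²(1/n₁ + 1/(k·n₁)) = σ²·(k+1)/(k·n₁).
So n₁ = (1 + 1/k)·((z_{α} + z_β)/d)² = 1.500 × (2.850/1.00)².
n₁ = 1.500 × 8.12 = 12.2.
Round up: n₁ = 13, giving n₂ = 2 × 13 = 26.

n₁ = 13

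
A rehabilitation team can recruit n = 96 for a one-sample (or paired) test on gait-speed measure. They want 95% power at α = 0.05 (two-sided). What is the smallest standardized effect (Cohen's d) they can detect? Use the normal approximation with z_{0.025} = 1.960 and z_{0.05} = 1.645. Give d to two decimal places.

For a single sample (or paired design) of n = 96: d_min = (z_{α/2} + z_β)/√n.
z-sum = 1.960 + 1.645 = 3.605.
d_min = 3.605 / √96 = 3.605 / 9.798 = 0.368.

d_min ≈ 0.37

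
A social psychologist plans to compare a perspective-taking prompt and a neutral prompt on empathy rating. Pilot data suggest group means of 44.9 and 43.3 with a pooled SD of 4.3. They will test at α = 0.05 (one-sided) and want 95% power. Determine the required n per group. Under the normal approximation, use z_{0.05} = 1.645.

n = 157 per group

Cohen's d = |M₁ − M₂| / SD_pooled = |44.9 − 43.3| / 4.3 = 1.6 / 4.3 = 0.372.
For two independent groups with equal n: n = 2·((z_{α} + z_β) / d)².
z_{α} + z_β = 1.645 + 1.645 = 3.290.
n = 2 × (3.290 / 0.372)² = 2 × 8.844² = 2 × 78.22 = 156.4.
Round up to the next whole participant.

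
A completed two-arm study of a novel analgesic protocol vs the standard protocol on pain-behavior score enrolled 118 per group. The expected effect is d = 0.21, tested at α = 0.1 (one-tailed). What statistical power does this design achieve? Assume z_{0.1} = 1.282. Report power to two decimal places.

power ≈ 0.63

For two equal groups, power = Φ(d·√(n/2) − z_{α}).
d·√(n/2) = 0.21 × √(118/2) = 0.21 × 7.681 = 1.613.
z_β = 1.613 − 1.282 = 0.331.
Power = Φ(0.331) = 0.630.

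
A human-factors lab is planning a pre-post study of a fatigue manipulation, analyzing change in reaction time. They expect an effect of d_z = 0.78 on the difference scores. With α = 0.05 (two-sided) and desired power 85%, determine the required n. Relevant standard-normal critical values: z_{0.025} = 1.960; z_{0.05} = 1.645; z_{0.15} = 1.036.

For a paired (one-sample on differences) test: n = ((z_{α/2} + z_β) / d)².
z_{α/2} + z_β = 1.960 + 1.036 = 2.996.
n = (2.996 / 0.78)² = 3.841² = 14.75.
Round up.

n = 15 pairs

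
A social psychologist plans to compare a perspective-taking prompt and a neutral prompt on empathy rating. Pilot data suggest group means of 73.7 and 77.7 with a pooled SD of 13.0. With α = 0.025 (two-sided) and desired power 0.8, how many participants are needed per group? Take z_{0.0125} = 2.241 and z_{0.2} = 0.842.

Cohen's d = |M₁ − M₂| / SD_pooled = |73.7 − 77.7| / 13.0 = 4.0 / 13.0 = 0.308.
For two independent groups with equal n: n = 2·((z_{α/2} + z_β) / d)².
z_{α/2} + z_β = 2.241 + 0.842 = 3.083.
n = 2 × (3.083 / 0.308)² = 2 × 10.010² = 2 × 100.19 = 200.4.
Round up to the next whole participant.

n = 201 per group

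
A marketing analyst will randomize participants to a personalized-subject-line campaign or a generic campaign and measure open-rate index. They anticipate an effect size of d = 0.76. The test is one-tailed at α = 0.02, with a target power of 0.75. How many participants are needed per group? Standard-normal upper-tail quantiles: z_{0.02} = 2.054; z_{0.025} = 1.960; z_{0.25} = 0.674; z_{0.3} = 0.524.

n = 26 per group

For two independent groups with equal n: n = 2·((z_{α} + z_β) / d)².
z_{α} + z_β = 2.054 + 0.674 = 2.728.
n = 2 × (2.728 / 0.76)² = 2 × 3.589² = 2 × 12.88 = 25.8.
Round up to the next whole participant.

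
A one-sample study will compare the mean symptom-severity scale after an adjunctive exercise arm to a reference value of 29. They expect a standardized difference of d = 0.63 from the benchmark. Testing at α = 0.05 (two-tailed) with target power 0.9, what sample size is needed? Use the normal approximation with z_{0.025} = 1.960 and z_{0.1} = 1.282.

For a one-sample test: n = ((z_{α/2} + z_β) / d)².
z_{α/2} + z_β = 1.960 + 1.282 = 3.242.
n = (3.242 / 0.63)² = 5.146² = 26.48.
Round up.

n = 27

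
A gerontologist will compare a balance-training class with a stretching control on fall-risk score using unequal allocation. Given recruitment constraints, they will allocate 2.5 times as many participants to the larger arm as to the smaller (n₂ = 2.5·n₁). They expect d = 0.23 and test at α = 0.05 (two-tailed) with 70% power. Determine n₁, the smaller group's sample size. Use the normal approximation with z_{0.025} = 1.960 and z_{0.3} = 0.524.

n₁ = 164

With allocation ratio k = n₂/n₁ = 2.5, Var(x̄₁−x̄₂) = σ²(1/n₁ + 1/(k·n₁)) = σ²·(k+1)/(k·n₁).
So n₁ = (1 + 1/k)·((z_{α/2} + z_β)/d)² = 1.400 × (2.484/0.23)².
n₁ = 1.400 × 116.64 = 163.3.
Round up: n₁ = 164, giving n₂ = 2.5 × 164 = 410.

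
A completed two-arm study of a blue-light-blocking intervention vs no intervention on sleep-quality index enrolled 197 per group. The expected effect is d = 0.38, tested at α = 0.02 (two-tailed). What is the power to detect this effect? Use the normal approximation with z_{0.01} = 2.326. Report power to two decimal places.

For two equal groups, power = Φ(d·√(n/2) − z_{α/2}).
d·√(n/2) = 0.38 × √(197/2) = 0.38 × 9.925 = 3.771.
z_β = 3.771 − 2.326 = 1.445.
Power = Φ(1.445) = 0.926.

power ≈ 0.93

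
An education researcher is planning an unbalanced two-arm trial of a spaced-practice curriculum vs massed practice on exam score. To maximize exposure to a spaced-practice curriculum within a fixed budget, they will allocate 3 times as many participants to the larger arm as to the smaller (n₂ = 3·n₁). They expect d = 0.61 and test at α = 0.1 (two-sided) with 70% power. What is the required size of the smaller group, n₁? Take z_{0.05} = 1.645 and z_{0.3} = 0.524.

With allocation ratio k = n₂/n₁ = 3, Var(x̄₁−x̄₂) = σ²(1/n₁ + 1/(k·n₁)) = σ²·(k+1)/(k·n₁).
So n₁ = (1 + 1/k)·((z_{α/2} + z_β)/d)² = 1.333 × (2.169/0.61)².
n₁ = 1.333 × 12.64 = 16.9.
Round up: n₁ = 17, giving n₂ = 3 × 17 = 51.

n₁ = 17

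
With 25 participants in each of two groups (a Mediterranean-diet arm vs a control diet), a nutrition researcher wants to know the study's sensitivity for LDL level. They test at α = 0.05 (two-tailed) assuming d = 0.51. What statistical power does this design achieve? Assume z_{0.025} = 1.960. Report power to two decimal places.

power ≈ 0.44

For two equal groups, power = Φ(d·√(n/2) − z_{α/2}).
d·√(n/2) = 0.51 × √(25/2) = 0.51 × 3.536 = 1.803.
z_β = 1.803 − 1.960 = -0.157.
Power = Φ(-0.157) = 0.438.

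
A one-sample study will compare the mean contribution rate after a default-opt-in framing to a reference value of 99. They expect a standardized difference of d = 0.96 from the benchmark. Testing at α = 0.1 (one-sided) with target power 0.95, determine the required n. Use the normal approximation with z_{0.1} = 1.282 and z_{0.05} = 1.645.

For a one-sample test: n = ((z_{α} + z_β) / d)².
z_{α} + z_β = 1.282 + 1.645 = 2.927.
n = (2.927 / 0.96)² = 3.049² = 9.30.
Round up.

n = 10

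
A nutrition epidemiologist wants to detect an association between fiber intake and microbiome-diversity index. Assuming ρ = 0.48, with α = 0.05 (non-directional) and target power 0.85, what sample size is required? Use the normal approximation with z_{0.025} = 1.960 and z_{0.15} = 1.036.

Fisher's z: C = ½·ln((1+r)/(1−r)) = ½·ln(2.8462) = 0.5230.
n = ((z_{α/2} + z_β)/C)² + 3.
(1.960 + 1.036) / 0.5230 = 2.996 / 0.5230 = 5.728.
n = 5.728² + 3 = 32.82 + 3 = 35.8.
Round up.

n = 36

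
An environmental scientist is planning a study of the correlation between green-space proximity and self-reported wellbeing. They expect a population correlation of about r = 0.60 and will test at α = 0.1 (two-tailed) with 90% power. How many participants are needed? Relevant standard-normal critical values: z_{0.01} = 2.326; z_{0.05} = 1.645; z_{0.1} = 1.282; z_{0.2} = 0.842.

Fisher's z: C = ½·ln((1+r)/(1−r)) = ½·ln(4.0000) = 0.6931.
n = ((z_{α/2} + z_β)/C)² + 3.
(1.645 + 1.282) / 0.6931 = 2.927 / 0.6931 = 4.223.
n = 4.223² + 3 = 17.83 + 3 = 20.8.
Round up.

n = 21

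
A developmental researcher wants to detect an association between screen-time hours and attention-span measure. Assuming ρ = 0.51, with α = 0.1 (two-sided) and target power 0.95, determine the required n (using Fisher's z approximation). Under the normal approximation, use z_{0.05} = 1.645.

Fisher's z: C = ½·ln((1+r)/(1−r)) = ½·ln(3.0816) = 0.5627.
n = ((z_{α/2} + z_β)/C)² + 3.
(1.645 + 1.645) / 0.5627 = 3.290 / 0.5627 = 5.847.
n = 5.847² + 3 = 34.19 + 3 = 37.2.
Round up.

n = 38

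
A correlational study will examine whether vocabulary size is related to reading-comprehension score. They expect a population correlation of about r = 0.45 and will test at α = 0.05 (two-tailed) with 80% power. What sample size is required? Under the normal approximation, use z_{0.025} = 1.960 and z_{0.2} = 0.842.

n = 37

Fisher's z: C = ½·ln((1+r)/(1−r)) = ½·ln(2.6364) = 0.4847.
n = ((z_{α/2} + z_β)/C)² + 3.
(1.960 + 0.842) / 0.4847 = 2.802 / 0.4847 = 5.781.
n = 5.781² + 3 = 33.42 + 3 = 36.4.
Round up.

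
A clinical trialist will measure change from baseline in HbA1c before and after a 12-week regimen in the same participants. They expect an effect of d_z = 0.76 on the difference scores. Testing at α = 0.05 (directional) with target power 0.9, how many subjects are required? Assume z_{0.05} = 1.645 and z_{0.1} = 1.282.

n = 15 pairs

For a paired (one-sample on differences) test: n = ((z_{α} + z_β) / d)².
z_{α} + z_β = 1.645 + 1.282 = 2.927.
n = (2.927 / 0.76)² = 3.851² = 14.83.
Round up.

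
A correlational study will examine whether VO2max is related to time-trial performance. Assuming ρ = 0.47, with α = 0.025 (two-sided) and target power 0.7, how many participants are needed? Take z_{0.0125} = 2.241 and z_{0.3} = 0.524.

n = 33

Fisher's z: C = ½·ln((1+r)/(1−r)) = ½·ln(2.7736) = 0.5101.
n = ((z_{α/2} + z_β)/C)² + 3.
(2.241 + 0.524) / 0.5101 = 2.765 / 0.5101 = 5.421.
n = 5.421² + 3 = 29.38 + 3 = 32.4.
Round up.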